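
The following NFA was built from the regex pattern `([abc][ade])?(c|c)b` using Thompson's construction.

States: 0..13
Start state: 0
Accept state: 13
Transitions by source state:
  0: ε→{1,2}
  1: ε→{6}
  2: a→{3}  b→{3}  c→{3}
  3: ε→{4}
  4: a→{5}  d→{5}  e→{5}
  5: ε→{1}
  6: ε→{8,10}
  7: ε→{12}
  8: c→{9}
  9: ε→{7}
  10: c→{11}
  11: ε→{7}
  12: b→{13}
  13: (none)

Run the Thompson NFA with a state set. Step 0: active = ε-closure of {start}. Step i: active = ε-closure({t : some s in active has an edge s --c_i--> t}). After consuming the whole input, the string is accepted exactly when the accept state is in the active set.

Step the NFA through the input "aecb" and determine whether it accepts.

Answer: ACCEPT

Derivation:
initial (ε-close {0}): {0,1,2,6,8,10}
'a' @ 1: {3,4}
'e' @ 2: {1,5,6,8,10}
'c' @ 3: {7,9,11,12}
'b' @ 4: {13}  (accept∈set)
end set {13} — state 13 in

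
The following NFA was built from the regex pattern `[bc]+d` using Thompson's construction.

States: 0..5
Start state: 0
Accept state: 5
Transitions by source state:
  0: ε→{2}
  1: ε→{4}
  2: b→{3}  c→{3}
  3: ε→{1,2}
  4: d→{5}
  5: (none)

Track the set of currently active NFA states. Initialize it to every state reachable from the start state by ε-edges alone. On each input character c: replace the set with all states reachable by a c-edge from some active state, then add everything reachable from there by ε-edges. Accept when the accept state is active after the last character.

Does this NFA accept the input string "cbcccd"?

start: ε-closure({0}) = {0,2}
'c' @ 1: {1,2,3,4}
'b' @ 2: {1,2,3,4}
'c' @ 3: {1,2,3,4}
'c' @ 4: {1,2,3,4}
'c' @ 5: {1,2,3,4}
'd' @ 6: {5}  ✓accept
final: {5}; accept 5 in set

Answer: ACCEPT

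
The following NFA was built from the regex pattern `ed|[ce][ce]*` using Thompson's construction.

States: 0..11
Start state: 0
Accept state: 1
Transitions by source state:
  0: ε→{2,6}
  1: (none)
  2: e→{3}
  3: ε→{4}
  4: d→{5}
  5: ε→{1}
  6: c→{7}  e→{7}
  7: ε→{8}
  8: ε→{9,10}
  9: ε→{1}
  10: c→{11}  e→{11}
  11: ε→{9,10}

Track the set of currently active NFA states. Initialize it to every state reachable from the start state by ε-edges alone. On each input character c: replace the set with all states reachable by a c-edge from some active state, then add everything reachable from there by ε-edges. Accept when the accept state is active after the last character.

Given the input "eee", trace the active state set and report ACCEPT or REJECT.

Answer: ACCEPT

Derivation:
initial (ε-close {0}): {0,2,6}
'e' @ 1: {1,3,4,7,8,9,10}  ✓accept
'e' @ 2: {1,9,10,11}  ✓accept
'e' @ 3: {1,9,10,11}  ✓accept
after full input: {1,9,10,11}  (accept=1 in)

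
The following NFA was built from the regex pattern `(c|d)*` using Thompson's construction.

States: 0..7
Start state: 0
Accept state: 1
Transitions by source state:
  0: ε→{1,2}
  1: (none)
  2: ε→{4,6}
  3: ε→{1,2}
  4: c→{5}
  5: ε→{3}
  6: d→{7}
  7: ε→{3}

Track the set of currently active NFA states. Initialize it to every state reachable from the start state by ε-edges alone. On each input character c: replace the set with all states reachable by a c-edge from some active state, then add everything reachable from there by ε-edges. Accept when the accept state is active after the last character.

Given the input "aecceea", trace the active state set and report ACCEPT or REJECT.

S₀ = ε-closure({0}) = {0,1,2,4,6}
'a' @ 1: {}  — state set empty
rest 'ecceea' ignored (set empty)
after full input: {}  (accept=1 not in)

Answer: REJECT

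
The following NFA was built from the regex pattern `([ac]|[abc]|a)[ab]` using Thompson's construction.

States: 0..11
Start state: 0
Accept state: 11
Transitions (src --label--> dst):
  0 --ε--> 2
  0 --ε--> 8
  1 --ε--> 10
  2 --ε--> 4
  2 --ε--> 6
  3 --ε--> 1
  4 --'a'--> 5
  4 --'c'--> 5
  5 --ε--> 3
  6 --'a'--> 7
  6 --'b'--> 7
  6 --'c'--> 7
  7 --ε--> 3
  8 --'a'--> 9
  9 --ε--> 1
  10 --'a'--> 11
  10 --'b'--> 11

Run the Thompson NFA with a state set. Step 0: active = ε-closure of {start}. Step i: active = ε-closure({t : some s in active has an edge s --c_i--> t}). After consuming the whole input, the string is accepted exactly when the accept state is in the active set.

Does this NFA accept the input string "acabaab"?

initial (ε-close {0}): {0,2,4,6,8}
'a' @ 1: {1,3,5,7,9,10}
'c' @ 2: {}  — no active states
rest 'abaab' ignored (set empty)
end set {} — state 11 not in

Answer: REJECT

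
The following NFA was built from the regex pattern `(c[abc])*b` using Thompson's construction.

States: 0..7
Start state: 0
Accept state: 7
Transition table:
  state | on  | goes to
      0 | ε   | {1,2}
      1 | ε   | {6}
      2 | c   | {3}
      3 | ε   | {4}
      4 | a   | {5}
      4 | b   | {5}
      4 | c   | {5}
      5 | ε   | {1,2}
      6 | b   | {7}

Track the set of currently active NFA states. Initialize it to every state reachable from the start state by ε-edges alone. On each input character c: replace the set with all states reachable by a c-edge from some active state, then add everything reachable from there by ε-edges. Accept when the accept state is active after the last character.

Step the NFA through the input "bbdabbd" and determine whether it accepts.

S₀ = ε-closure({0}) = {0,1,2,6}
'b' @ 1: {7}  (accept∈set)
'b' @ 2: {}  — state set empty
rest 'dabbd' ignored (set empty)
final: {}; accept 7 not in set

Answer: REJECT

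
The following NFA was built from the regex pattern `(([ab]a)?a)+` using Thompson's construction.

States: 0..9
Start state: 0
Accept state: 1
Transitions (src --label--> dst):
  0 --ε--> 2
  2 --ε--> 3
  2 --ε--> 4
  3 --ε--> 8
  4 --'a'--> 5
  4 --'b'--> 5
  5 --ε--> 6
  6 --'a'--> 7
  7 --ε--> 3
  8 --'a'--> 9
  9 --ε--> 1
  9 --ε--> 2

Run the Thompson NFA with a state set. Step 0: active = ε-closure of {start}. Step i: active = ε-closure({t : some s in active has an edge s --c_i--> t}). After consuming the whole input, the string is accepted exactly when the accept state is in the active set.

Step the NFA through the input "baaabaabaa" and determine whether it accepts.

Answer: ACCEPT

Steps:
start: ε-closure({0}) = {0,2,3,4,8}
'b' @ 1: {5,6}
'a' @ 2: {3,7,8}
'a' @ 3: {1,2,3,4,8,9}  ✓accept
'a' @ 4: {1,2,3,4,5,6,8,9}  ✓accept
'b' @ 5: {5,6}
'a' @ 6: {3,7,8}
'a' @ 7: {1,2,3,4,8,9}  ✓accept
'b' @ 8: {5,6}
'a' @ 9: {3,7,8}
'a' @ 10: {1,2,3,4,8,9}  ✓accept
final: {1,2,3,4,8,9}; accept 1 in set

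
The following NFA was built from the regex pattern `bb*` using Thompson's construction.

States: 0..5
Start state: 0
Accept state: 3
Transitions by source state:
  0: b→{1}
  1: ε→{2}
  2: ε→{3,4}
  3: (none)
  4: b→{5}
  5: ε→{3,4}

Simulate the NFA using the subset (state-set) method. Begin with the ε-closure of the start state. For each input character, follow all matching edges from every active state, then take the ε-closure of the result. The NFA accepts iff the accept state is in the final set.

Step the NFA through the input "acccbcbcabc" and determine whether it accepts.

start: ε-closure({0}) = {0}
'a' @ 1: {}  — dead — no transitions
rest 'cccbcbcabc' ignored (set empty)
final: {}; accept 3 not in set

Answer: REJECT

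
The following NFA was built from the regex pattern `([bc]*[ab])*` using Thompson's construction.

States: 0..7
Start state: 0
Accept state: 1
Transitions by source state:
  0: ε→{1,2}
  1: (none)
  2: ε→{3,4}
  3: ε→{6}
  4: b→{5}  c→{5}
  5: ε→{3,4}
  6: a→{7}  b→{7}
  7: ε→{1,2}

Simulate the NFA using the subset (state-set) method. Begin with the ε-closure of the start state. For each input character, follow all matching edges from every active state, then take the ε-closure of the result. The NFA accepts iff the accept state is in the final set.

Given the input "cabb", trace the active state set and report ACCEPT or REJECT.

initial (ε-close {0}): {0,1,2,3,4,6}
'c' @ 1: {3,4,5,6}
'a' @ 2: {1,2,3,4,6,7}  [accepting]
'b' @ 3: {1,2,3,4,5,6,7}  [accepting]
'b' @ 4: {1,2,3,4,5,6,7}  [accepting]
end set {1,2,3,4,5,6,7} — state 1 in

Answer: ACCEPT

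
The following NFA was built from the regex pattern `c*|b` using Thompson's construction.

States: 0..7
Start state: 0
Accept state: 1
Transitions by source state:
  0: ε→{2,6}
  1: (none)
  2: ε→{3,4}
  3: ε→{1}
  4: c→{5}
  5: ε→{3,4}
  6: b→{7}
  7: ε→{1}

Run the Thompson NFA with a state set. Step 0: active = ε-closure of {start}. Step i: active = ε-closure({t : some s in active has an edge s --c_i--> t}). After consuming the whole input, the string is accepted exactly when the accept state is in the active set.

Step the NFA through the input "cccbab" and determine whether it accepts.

start: ε-closure({0}) = {0,1,2,3,4,6}
'c' @ 1: {1,3,4,5}  (accept∈set)
'c' @ 2: {1,3,4,5}  (accept∈set)
'c' @ 3: {1,3,4,5}  (accept∈set)
'b' @ 4: {}  — state set empty
rest 'ab' ignored (set empty)
final: {}; accept 1 not in set

Answer: REJECT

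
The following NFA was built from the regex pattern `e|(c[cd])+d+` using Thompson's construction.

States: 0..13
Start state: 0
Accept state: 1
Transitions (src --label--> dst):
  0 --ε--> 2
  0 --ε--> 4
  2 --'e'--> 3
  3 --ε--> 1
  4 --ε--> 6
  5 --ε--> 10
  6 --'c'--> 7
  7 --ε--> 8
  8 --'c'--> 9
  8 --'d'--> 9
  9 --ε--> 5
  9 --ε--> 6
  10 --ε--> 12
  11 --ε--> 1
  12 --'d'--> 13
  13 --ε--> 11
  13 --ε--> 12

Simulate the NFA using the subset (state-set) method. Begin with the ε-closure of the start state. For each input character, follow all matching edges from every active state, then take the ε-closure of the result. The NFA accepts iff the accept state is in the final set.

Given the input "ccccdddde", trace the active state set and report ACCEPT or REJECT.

Answer: REJECT

Steps:
S₀ = ε-closure({0}) = {0,2,4,6}
'c' @ 1: {7,8}
'c' @ 2: {5,6,9,10,12}
'c' @ 3: {7,8}
'c' @ 4: {5,6,9,10,12}
'd' @ 5: {1,11,12,13}  (accept∈set)
'd' @ 6: {1,11,12,13}  (accept∈set)
'd' @ 7: {1,11,12,13}  (accept∈set)
'd' @ 8: {1,11,12,13}  (accept∈set)
'e' @ 9: {}  — no active states
after full input: {}  (accept=1 not in)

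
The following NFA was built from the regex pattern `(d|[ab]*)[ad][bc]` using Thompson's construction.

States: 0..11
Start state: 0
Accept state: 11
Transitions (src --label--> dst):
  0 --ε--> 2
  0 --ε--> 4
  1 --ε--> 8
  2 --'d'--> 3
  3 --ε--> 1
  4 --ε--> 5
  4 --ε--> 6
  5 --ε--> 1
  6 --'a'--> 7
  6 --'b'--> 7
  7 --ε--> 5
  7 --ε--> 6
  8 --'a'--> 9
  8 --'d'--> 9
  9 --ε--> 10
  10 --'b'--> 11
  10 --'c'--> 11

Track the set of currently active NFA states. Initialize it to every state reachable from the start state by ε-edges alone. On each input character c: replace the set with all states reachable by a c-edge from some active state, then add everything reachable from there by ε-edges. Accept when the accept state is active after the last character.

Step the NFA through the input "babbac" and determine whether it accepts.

start: ε-closure({0}) = {0,1,2,4,5,6,8}
'b' @ 1: {1,5,6,7,8}
'a' @ 2: {1,5,6,7,8,9,10}
'b' @ 3: {1,5,6,7,8,11}  ✓accept
'b' @ 4: {1,5,6,7,8}
'a' @ 5: {1,5,6,7,8,9,10}
'c' @ 6: {11}  ✓accept
end set {11} — state 11 in

Answer: ACCEPT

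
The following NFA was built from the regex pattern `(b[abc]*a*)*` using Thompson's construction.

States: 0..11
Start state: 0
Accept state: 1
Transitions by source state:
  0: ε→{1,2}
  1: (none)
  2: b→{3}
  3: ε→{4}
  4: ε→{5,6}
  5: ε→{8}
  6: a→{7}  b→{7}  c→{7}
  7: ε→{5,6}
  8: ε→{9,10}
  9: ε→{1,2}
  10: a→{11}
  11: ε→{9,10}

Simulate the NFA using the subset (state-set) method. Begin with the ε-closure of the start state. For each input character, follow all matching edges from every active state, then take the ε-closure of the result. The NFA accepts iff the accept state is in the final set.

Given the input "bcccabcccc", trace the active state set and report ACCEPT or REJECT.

Answer: ACCEPT

Derivation:
start: ε-closure({0}) = {0,1,2}
'b' @ 1: {1,2,3,4,5,6,8,9,10}  ✓accept
'c' @ 2: {1,2,5,6,7,8,9,10}  ✓accept
'c' @ 3: {1,2,5,6,7,8,9,10}  ✓accept
'c' @ 4: {1,2,5,6,7,8,9,10}  ✓accept
'a' @ 5: {1,2,5,6,7,8,9,10,11}  ✓accept
'b' @ 6: {1,2,3,4,5,6,7,8,9,10}  ✓accept
'c' @ 7: {1,2,5,6,7,8,9,10}  ✓accept
'c' @ 8: {1,2,5,6,7,8,9,10}  ✓accept
'c' @ 9: {1,2,5,6,7,8,9,10}  ✓accept
'c' @ 10: {1,2,5,6,7,8,9,10}  ✓accept
final: {1,2,5,6,7,8,9,10}; accept 1 in set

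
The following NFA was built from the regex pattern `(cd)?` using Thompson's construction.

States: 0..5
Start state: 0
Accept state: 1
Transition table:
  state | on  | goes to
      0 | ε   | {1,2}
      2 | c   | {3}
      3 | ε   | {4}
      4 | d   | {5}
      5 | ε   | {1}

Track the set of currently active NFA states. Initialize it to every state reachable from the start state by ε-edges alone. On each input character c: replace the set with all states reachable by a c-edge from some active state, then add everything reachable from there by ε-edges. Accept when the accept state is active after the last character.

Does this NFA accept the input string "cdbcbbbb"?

Answer: REJECT

Derivation:
initial (ε-close {0}): {0,1,2}
'c' @ 1: {3,4}
'd' @ 2: {1,5}  ✓accept
'b' @ 3: {}  — no active states
rest 'cbbbb' ignored (set empty)
final: {}; accept 1 not in set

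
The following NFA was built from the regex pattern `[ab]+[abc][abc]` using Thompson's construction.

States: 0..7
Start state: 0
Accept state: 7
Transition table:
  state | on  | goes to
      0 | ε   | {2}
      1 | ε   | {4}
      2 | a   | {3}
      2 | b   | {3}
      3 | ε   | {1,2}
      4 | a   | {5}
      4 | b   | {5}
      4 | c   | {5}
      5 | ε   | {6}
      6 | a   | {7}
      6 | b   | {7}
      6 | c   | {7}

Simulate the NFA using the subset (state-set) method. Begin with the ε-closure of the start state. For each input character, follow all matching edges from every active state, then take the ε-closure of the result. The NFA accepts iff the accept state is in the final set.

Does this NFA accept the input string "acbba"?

Answer: REJECT

Trace:
S₀ = ε-closure({0}) = {0,2}
'a' @ 1: {1,2,3,4}
'c' @ 2: {5,6}
'b' @ 3: {7}  [accepting]
'b' @ 4: {}  — dead — no transitions
rest 'a' ignored (set empty)
final: {}; accept 7 not in set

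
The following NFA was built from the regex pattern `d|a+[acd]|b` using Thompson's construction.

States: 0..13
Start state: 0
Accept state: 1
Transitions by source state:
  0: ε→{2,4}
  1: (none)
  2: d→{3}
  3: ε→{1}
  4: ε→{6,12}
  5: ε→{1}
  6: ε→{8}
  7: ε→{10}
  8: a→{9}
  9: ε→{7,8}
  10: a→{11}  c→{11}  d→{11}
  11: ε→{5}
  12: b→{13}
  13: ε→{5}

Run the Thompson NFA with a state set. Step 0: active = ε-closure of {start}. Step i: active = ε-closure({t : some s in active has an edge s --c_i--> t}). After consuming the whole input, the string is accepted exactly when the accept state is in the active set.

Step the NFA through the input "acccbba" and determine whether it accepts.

Answer: REJECT

Derivation:
S₀ = ε-closure({0}) = {0,2,4,6,8,12}
'a' @ 1: {7,8,9,10}
'c' @ 2: {1,5,11}  [accepting]
'c' @ 3: {}  — no active states
rest 'cbba' ignored (set empty)
after full input: {}  (accept=1 not in)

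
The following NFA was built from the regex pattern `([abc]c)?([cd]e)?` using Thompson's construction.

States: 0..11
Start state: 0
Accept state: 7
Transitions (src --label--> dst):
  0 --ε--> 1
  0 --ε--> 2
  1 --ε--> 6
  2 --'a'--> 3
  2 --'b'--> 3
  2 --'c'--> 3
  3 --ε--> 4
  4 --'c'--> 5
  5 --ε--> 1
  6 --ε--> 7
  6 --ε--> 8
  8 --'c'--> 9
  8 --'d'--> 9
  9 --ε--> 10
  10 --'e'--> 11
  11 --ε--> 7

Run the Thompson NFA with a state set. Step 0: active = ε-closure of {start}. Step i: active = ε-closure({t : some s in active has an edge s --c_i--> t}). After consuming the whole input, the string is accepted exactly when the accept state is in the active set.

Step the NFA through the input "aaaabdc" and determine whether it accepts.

initial (ε-close {0}): {0,1,2,6,7,8}
'a' @ 1: {3,4}
'a' @ 2: {}  — dead — no transitions
rest 'aabdc' ignored (set empty)
end set {} — state 7 not in

Answer: REJECT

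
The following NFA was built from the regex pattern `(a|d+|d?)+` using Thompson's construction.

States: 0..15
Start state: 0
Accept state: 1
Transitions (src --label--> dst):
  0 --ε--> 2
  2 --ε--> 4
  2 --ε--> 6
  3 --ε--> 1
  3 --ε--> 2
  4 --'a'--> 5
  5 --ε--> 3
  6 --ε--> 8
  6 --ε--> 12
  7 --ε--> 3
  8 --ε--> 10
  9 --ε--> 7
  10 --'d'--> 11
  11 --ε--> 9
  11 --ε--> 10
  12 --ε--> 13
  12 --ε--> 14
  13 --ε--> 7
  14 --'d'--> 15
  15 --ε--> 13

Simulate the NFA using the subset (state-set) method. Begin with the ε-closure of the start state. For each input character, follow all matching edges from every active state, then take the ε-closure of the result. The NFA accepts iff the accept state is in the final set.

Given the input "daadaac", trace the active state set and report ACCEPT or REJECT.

Answer: REJECT

Derivation:
start: ε-closure({0}) = {0,1,2,3,4,6,7,8,10,12,13,14}
'd' @ 1: {1,2,3,4,6,7,8,9,10,11,12,13,14,15}  ✓accept
'a' @ 2: {1,2,3,4,5,6,7,8,10,12,13,14}  ✓accept
'a' @ 3: {1,2,3,4,5,6,7,8,10,12,13,14}  ✓accept
'd' @ 4: {1,2,3,4,6,7,8,9,10,11,12,13,14,15}  ✓accept
'a' @ 5: {1,2,3,4,5,6,7,8,10,12,13,14}  ✓accept
'a' @ 6: {1,2,3,4,5,6,7,8,10,12,13,14}  ✓accept
'c' @ 7: {}  — state set empty
after full input: {}  (accept=1 not in)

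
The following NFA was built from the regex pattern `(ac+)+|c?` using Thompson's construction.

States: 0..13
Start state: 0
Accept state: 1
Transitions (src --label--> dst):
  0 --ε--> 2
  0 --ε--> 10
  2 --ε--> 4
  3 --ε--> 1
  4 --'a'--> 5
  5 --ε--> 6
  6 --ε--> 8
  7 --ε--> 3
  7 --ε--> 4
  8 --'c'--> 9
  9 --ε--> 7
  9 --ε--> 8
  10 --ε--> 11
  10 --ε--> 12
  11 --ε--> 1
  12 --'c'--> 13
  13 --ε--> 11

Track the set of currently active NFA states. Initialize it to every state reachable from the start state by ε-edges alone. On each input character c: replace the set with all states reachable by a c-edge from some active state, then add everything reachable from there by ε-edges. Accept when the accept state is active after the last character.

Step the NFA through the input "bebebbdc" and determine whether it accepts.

Answer: REJECT

Derivation:
S₀ = ε-closure({0}) = {0,1,2,4,10,11,12}
'b' @ 1: {}  — state set empty
rest 'ebebbdc' ignored (set empty)
final: {}; accept 1 not in set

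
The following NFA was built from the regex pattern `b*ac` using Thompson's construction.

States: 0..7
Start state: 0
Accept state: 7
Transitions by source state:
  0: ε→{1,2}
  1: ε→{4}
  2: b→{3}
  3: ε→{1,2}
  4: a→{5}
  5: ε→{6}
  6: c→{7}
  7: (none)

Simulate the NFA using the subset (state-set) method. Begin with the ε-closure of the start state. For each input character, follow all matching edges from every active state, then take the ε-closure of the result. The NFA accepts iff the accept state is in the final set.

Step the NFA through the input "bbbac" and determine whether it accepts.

initial (ε-close {0}): {0,1,2,4}
'b' @ 1: {1,2,3,4}
'b' @ 2: {1,2,3,4}
'b' @ 3: {1,2,3,4}
'a' @ 4: {5,6}
'c' @ 5: {7}  ✓accept
final: {7}; accept 7 in set

Answer: ACCEPT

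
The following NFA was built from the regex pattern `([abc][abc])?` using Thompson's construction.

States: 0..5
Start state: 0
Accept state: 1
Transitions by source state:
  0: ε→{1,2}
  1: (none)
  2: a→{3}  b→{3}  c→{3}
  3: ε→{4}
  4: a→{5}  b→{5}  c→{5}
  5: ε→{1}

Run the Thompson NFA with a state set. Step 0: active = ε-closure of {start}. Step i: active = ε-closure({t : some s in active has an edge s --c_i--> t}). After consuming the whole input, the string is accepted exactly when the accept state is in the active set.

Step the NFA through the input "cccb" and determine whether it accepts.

start: ε-closure({0}) = {0,1,2}
'c' @ 1: {3,4}
'c' @ 2: {1,5}  [accepting]
'c' @ 3: {}  — dead — no transitions
rest 'b' ignored (set empty)
after full input: {}  (accept=1 not in)

Answer: REJECT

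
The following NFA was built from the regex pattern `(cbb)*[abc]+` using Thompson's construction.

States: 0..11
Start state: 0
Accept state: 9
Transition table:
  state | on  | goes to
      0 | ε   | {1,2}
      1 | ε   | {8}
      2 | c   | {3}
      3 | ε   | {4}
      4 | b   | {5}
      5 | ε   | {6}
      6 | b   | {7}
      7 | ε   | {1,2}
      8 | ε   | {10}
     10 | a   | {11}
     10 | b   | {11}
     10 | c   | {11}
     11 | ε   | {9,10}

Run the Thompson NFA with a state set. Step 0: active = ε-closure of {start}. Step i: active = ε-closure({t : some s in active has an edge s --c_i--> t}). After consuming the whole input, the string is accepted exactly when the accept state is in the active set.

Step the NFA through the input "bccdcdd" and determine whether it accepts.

Answer: REJECT

Derivation:
S₀ = ε-closure({0}) = {0,1,2,8,10}
'b' @ 1: {9,10,11}  ✓accept
'c' @ 2: {9,10,11}  ✓accept
'c' @ 3: {9,10,11}  ✓accept
'd' @ 4: {}  — dead — no transitions
rest 'cdd' ignored (set empty)
final: {}; accept 9 not in set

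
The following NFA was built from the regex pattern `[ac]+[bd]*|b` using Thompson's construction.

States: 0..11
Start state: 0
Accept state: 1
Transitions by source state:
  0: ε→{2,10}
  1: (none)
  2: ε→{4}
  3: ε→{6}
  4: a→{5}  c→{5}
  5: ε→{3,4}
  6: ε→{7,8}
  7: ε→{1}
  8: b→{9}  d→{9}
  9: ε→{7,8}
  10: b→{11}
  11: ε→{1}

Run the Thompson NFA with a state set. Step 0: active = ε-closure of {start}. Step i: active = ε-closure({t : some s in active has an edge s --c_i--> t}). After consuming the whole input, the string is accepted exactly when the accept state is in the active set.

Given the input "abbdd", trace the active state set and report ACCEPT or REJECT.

S₀ = ε-closure({0}) = {0,2,4,10}
'a' @ 1: {1,3,4,5,6,7,8}  (accept∈set)
'b' @ 2: {1,7,8,9}  (accept∈set)
'b' @ 3: {1,7,8,9}  (accept∈set)
'd' @ 4: {1,7,8,9}  (accept∈set)
'd' @ 5: {1,7,8,9}  (accept∈set)
final: {1,7,8,9}; accept 1 in set

Answer: ACCEPT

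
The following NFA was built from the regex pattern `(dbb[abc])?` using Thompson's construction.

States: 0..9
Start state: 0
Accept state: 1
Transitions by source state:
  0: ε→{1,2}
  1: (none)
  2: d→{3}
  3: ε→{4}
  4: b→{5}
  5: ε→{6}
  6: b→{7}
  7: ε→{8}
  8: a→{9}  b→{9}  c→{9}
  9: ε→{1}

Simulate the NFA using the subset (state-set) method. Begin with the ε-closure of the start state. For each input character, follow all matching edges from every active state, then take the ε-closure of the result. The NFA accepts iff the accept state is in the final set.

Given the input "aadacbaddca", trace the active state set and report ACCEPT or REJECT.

Answer: REJECT

Derivation:
S₀ = ε-closure({0}) = {0,1,2}
'a' @ 1: {}  — dead — no transitions
rest 'adacbaddca' ignored (set empty)
final: {}; accept 1 not in set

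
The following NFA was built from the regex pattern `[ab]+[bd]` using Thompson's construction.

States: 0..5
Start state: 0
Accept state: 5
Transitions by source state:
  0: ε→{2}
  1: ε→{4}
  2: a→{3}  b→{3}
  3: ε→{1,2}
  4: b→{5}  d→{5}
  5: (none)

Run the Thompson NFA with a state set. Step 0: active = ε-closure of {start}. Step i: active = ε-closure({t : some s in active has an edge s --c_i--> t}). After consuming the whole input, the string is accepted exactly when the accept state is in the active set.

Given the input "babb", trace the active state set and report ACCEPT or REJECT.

Answer: ACCEPT

Derivation:
S₀ = ε-closure({0}) = {0,2}
'b' @ 1: {1,2,3,4}
'a' @ 2: {1,2,3,4}
'b' @ 3: {1,2,3,4,5}  ✓accept
'b' @ 4: {1,2,3,4,5}  ✓accept
final: {1,2,3,4,5}; accept 5 in set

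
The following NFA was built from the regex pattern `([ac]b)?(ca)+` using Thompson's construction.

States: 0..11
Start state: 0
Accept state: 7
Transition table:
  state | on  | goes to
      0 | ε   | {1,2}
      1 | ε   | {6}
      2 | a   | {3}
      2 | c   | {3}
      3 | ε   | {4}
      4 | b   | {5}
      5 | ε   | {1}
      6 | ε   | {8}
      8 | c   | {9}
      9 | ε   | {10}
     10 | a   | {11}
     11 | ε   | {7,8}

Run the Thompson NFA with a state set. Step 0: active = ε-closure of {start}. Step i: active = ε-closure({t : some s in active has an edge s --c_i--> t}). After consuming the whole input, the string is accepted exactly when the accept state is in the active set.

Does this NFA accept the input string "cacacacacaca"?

Answer: ACCEPT

Derivation:
S₀ = ε-closure({0}) = {0,1,2,6,8}
'c' @ 1: {3,4,9,10}
'a' @ 2: {7,8,11}  (accept∈set)
'c' @ 3: {9,10}
'a' @ 4: {7,8,11}  (accept∈set)
'c' @ 5: {9,10}
'a' @ 6: {7,8,11}  (accept∈set)
'c' @ 7: {9,10}
'a' @ 8: {7,8,11}  (accept∈set)
'c' @ 9: {9,10}
'a' @ 10: {7,8,11}  (accept∈set)
'c' @ 11: {9,10}
'a' @ 12: {7,8,11}  (accept∈set)
final: {7,8,11}; accept 7 in set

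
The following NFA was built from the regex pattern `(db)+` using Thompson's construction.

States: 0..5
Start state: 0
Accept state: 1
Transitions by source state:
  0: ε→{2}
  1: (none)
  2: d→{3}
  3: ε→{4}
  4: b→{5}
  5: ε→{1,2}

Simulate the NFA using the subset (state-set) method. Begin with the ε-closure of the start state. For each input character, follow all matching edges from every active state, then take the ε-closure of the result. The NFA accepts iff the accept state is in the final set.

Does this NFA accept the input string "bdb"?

S₀ = ε-closure({0}) = {0,2}
'b' @ 1: {}  — state set empty
rest 'db' ignored (set empty)
end set {} — state 1 not in

Answer: REJECT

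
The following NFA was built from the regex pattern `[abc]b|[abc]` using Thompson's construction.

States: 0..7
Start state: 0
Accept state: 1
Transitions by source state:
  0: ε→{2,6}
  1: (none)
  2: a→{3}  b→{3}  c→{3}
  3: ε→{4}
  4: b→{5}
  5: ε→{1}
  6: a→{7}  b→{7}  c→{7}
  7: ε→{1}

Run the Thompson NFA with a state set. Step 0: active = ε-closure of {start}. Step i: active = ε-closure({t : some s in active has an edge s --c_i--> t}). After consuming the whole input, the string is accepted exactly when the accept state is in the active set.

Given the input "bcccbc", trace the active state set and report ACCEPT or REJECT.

initial (ε-close {0}): {0,2,6}
'b' @ 1: {1,3,4,7}  (accept∈set)
'c' @ 2: {}  — dead — no transitions
rest 'ccbc' ignored (set empty)
final: {}; accept 1 not in set

Answer: REJECT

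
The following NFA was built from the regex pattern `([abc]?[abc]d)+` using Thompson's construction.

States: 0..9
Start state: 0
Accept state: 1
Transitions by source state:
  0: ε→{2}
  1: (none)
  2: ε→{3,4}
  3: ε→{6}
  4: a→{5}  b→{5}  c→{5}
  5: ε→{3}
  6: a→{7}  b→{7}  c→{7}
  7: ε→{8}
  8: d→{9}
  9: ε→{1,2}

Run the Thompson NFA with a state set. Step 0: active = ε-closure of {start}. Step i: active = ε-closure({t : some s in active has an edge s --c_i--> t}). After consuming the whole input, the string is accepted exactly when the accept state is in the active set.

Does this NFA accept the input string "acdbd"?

S₀ = ε-closure({0}) = {0,2,3,4,6}
'a' @ 1: {3,5,6,7,8}
'c' @ 2: {7,8}
'd' @ 3: {1,2,3,4,6,9}  ✓accept
'b' @ 4: {3,5,6,7,8}
'd' @ 5: {1,2,3,4,6,9}  ✓accept
final: {1,2,3,4,6,9}; accept 1 in set

Answer: ACCEPT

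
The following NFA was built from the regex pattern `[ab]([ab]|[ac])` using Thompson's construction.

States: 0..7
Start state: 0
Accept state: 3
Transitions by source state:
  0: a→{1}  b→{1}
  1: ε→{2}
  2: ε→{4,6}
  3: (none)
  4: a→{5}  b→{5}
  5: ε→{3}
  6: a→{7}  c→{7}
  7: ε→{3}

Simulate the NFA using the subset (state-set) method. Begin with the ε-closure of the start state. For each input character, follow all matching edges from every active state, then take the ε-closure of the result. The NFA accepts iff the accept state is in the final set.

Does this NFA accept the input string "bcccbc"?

initial (ε-close {0}): {0}
'b' @ 1: {1,2,4,6}
'c' @ 2: {3,7}  [accepting]
'c' @ 3: {}  — state set empty
rest 'cbc' ignored (set empty)
after full input: {}  (accept=3 not in)

Answer: REJECT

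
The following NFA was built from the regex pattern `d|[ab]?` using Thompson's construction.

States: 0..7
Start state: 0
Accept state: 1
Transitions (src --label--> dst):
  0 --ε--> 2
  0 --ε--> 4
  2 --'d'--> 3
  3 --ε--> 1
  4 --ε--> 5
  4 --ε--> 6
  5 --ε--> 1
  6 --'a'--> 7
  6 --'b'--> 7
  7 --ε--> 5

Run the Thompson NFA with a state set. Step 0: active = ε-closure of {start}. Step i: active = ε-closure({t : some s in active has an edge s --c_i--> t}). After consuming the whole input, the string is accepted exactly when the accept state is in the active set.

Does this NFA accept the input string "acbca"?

Answer: REJECT

Derivation:
initial (ε-close {0}): {0,1,2,4,5,6}
'a' @ 1: {1,5,7}  [accepting]
'c' @ 2: {}  — no active states
rest 'bca' ignored (set empty)
final: {}; accept 1 not in set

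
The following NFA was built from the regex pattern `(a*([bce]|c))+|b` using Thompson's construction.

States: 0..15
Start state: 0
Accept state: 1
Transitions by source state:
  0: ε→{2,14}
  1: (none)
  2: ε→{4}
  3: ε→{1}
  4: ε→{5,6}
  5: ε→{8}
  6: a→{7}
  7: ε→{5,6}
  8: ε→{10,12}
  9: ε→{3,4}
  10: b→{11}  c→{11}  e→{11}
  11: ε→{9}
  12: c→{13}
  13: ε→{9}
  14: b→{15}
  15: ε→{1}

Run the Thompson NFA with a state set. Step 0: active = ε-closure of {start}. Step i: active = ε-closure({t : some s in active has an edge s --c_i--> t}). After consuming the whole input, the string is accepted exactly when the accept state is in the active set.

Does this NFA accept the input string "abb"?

Answer: ACCEPT

Steps:
initial (ε-close {0}): {0,2,4,5,6,8,10,12,14}
'a' @ 1: {5,6,7,8,10,12}
'b' @ 2: {1,3,4,5,6,8,9,10,11,12}  ✓accept
'b' @ 3: {1,3,4,5,6,8,9,10,11,12}  ✓accept
end set {1,3,4,5,6,8,9,10,11,12} — state 1 in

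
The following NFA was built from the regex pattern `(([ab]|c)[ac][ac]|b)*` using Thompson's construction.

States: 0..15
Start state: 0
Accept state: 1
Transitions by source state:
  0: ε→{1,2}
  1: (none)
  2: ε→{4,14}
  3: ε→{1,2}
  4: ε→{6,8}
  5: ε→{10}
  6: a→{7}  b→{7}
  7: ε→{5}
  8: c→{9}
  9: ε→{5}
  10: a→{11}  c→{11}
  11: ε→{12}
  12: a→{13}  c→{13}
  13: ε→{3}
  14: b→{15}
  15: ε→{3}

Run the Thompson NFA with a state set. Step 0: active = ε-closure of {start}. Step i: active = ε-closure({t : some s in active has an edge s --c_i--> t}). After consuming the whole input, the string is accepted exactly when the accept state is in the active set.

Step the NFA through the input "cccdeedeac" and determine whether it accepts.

Answer: REJECT

Steps:
initial (ε-close {0}): {0,1,2,4,6,8,14}
'c' @ 1: {5,9,10}
'c' @ 2: {11,12}
'c' @ 3: {1,2,3,4,6,8,13,14}  [accepting]
'd' @ 4: {}  — state set empty
rest 'eedeac' ignored (set empty)
after full input: {}  (accept=1 not in)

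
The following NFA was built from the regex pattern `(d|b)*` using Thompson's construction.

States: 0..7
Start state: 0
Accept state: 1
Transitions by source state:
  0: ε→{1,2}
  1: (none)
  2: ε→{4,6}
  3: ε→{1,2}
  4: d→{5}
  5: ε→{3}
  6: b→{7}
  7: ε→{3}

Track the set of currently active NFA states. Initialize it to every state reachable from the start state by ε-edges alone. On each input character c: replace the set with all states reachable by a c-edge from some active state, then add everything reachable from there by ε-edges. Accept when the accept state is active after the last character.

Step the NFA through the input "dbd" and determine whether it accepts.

initial (ε-close {0}): {0,1,2,4,6}
'd' @ 1: {1,2,3,4,5,6}  [accepting]
'b' @ 2: {1,2,3,4,6,7}  [accepting]
'd' @ 3: {1,2,3,4,5,6}  [accepting]
after full input: {1,2,3,4,5,6}  (accept=1 in)

Answer: ACCEPT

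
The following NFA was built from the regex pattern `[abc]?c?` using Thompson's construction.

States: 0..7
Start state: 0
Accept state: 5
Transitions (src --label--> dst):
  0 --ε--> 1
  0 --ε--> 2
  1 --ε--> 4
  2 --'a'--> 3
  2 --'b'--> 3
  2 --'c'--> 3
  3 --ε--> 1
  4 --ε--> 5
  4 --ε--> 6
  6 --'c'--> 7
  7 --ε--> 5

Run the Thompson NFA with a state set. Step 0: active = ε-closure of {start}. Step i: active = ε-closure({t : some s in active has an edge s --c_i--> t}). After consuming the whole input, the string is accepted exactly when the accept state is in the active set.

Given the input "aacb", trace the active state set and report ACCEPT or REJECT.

Answer: REJECT

Steps:
S₀ = ε-closure({0}) = {0,1,2,4,5,6}
'a' @ 1: {1,3,4,5,6}  (accept∈set)
'a' @ 2: {}  — no active states
rest 'cb' ignored (set empty)
final: {}; accept 5 not in set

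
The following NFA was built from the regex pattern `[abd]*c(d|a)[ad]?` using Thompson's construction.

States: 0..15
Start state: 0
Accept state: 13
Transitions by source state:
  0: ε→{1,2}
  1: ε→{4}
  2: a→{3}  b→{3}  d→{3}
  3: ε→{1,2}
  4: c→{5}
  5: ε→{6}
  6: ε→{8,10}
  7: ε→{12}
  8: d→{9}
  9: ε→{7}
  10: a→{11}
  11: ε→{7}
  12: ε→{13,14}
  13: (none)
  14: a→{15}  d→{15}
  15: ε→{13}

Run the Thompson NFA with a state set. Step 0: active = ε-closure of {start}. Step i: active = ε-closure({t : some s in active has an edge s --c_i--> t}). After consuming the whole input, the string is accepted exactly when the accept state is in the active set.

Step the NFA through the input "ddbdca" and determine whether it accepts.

Answer: ACCEPT

Derivation:
S₀ = ε-closure({0}) = {0,1,2,4}
'd' @ 1: {1,2,3,4}
'd' @ 2: {1,2,3,4}
'b' @ 3: {1,2,3,4}
'd' @ 4: {1,2,3,4}
'c' @ 5: {5,6,8,10}
'a' @ 6: {7,11,12,13,14}  ✓accept
final: {7,11,12,13,14}; accept 13 in set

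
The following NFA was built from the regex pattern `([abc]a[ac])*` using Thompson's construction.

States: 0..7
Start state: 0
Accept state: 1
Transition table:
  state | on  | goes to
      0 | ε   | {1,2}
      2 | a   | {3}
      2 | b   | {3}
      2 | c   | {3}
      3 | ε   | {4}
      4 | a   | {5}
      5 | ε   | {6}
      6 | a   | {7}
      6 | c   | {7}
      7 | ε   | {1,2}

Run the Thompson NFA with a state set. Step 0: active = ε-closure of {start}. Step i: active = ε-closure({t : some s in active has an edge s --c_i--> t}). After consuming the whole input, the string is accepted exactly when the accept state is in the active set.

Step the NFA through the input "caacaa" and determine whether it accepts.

Answer: ACCEPT

Derivation:
initial (ε-close {0}): {0,1,2}
'c' @ 1: {3,4}
'a' @ 2: {5,6}
'a' @ 3: {1,2,7}  (accept∈set)
'c' @ 4: {3,4}
'a' @ 5: {5,6}
'a' @ 6: {1,2,7}  (accept∈set)
final: {1,2,7}; accept 1 in set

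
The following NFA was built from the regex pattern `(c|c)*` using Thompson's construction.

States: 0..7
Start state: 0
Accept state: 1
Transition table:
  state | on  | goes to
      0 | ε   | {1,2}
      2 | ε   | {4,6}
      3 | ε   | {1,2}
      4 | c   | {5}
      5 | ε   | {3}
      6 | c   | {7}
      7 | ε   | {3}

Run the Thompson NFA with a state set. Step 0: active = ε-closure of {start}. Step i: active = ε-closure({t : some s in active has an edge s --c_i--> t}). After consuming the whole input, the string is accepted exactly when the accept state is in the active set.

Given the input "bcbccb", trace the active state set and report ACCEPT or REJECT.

S₀ = ε-closure({0}) = {0,1,2,4,6}
'b' @ 1: {}  — state set empty
rest 'cbccb' ignored (set empty)
after full input: {}  (accept=1 not in)

Answer: REJECT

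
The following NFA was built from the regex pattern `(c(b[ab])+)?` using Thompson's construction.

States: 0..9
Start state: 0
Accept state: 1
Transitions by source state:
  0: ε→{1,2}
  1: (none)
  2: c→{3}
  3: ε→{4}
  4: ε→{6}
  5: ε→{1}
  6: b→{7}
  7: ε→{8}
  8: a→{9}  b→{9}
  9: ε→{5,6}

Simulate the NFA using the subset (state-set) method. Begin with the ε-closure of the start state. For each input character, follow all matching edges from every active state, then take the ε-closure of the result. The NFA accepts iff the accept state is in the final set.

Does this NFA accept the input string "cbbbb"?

S₀ = ε-closure({0}) = {0,1,2}
'c' @ 1: {3,4,6}
'b' @ 2: {7,8}
'b' @ 3: {1,5,6,9}  ✓accept
'b' @ 4: {7,8}
'b' @ 5: {1,5,6,9}  ✓accept
final: {1,5,6,9}; accept 1 in set

Answer: ACCEPT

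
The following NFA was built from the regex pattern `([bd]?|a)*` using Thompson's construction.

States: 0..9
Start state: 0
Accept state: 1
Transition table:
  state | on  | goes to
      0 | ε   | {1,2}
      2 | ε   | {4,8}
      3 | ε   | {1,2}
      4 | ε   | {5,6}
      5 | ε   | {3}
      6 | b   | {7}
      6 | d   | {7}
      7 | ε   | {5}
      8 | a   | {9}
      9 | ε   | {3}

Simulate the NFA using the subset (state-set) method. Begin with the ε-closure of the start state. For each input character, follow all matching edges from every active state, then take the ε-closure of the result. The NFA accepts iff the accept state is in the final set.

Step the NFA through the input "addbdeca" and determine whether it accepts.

initial (ε-close {0}): {0,1,2,3,4,5,6,8}
'a' @ 1: {1,2,3,4,5,6,8,9}  [accepting]
'd' @ 2: {1,2,3,4,5,6,7,8}  [accepting]
'd' @ 3: {1,2,3,4,5,6,7,8}  [accepting]
'b' @ 4: {1,2,3,4,5,6,7,8}  [accepting]
'd' @ 5: {1,2,3,4,5,6,7,8}  [accepting]
'e' @ 6: {}  — dead — no transitions
rest 'ca' ignored (set empty)
end set {} — state 1 not in

Answer: REJECT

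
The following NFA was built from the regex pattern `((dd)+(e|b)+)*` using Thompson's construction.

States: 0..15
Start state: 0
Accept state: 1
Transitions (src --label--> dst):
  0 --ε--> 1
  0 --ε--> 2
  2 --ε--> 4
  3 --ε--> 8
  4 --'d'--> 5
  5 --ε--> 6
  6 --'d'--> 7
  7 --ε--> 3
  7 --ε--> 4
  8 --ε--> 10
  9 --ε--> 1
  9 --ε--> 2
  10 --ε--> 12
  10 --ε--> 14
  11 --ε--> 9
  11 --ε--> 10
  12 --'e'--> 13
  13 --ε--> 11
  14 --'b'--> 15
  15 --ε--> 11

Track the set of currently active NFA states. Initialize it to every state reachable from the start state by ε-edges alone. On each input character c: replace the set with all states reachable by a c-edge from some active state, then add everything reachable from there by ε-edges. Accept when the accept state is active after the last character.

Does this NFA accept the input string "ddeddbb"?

S₀ = ε-closure({0}) = {0,1,2,4}
'd' @ 1: {5,6}
'd' @ 2: {3,4,7,8,10,12,14}
'e' @ 3: {1,2,4,9,10,11,12,13,14}  [accepting]
'd' @ 4: {5,6}
'd' @ 5: {3,4,7,8,10,12,14}
'b' @ 6: {1,2,4,9,10,11,12,14,15}  [accepting]
'b' @ 7: {1,2,4,9,10,11,12,14,15}  [accepting]
end set {1,2,4,9,10,11,12,14,15} — state 1 in

Answer: ACCEPT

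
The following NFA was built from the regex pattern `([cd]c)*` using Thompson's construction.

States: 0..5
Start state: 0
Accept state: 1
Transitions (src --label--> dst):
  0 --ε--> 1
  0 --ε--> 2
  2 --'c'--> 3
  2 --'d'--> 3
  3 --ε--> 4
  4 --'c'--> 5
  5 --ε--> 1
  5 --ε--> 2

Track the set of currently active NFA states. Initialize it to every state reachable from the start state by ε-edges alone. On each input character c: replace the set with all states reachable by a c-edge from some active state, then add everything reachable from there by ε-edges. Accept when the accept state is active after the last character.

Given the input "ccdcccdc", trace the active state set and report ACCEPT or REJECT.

S₀ = ε-closure({0}) = {0,1,2}
'c' @ 1: {3,4}
'c' @ 2: {1,2,5}  ✓accept
'd' @ 3: {3,4}
'c' @ 4: {1,2,5}  ✓accept
'c' @ 5: {3,4}
'c' @ 6: {1,2,5}  ✓accept
'd' @ 7: {3,4}
'c' @ 8: {1,2,5}  ✓accept
final: {1,2,5}; accept 1 in set

Answer: ACCEPT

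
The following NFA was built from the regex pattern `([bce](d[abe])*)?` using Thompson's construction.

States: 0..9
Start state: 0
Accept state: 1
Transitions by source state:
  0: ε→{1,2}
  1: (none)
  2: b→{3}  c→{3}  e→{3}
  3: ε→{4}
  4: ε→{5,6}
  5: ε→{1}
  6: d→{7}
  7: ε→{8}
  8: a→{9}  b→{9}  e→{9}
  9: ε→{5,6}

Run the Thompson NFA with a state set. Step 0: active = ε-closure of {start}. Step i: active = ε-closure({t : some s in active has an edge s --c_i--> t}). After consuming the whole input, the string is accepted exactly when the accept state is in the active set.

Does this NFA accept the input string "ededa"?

Answer: ACCEPT

Trace:
start: ε-closure({0}) = {0,1,2}
'e' @ 1: {1,3,4,5,6}  ✓accept
'd' @ 2: {7,8}
'e' @ 3: {1,5,6,9}  ✓accept
'd' @ 4: {7,8}
'a' @ 5: {1,5,6,9}  ✓accept
after full input: {1,5,6,9}  (accept=1 in)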